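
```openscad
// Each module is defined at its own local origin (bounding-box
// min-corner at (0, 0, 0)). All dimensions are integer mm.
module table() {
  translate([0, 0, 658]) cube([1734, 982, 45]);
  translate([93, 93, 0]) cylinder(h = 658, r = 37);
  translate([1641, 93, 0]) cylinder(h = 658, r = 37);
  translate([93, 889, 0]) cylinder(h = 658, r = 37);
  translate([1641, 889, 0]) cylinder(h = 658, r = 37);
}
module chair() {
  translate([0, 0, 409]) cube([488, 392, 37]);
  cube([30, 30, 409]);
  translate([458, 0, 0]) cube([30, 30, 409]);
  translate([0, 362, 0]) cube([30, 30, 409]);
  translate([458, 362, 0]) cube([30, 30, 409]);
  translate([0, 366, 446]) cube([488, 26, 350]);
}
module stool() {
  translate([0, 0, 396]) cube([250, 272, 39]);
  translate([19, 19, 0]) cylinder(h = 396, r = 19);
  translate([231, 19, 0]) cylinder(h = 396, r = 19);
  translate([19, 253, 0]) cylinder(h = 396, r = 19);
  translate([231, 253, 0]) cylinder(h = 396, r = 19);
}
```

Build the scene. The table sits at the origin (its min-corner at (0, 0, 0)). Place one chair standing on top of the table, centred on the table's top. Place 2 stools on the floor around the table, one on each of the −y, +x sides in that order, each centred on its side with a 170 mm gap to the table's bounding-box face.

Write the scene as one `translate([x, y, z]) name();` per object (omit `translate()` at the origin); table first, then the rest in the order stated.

table();
translate([623, 295, 703]) chair();
translate([742, -442, 0]) stool();
translate([1904, 355, 0]) stool();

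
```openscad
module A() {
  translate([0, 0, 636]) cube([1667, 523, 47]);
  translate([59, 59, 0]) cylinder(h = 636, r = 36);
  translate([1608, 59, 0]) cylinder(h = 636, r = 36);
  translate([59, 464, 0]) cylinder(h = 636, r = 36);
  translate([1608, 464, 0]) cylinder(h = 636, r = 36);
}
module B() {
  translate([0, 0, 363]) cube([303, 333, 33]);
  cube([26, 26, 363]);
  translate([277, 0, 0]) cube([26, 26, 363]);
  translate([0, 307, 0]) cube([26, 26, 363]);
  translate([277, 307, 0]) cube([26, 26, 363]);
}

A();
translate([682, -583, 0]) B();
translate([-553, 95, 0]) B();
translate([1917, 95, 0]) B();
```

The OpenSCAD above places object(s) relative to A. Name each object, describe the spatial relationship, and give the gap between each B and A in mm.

A is a table. B is a stool. Three stools sit around the table at the −y, −x, +x sides. The gap between each stool and the table is 250 mm.

Each stool's nearest face is 250 mm from the table's bounding box.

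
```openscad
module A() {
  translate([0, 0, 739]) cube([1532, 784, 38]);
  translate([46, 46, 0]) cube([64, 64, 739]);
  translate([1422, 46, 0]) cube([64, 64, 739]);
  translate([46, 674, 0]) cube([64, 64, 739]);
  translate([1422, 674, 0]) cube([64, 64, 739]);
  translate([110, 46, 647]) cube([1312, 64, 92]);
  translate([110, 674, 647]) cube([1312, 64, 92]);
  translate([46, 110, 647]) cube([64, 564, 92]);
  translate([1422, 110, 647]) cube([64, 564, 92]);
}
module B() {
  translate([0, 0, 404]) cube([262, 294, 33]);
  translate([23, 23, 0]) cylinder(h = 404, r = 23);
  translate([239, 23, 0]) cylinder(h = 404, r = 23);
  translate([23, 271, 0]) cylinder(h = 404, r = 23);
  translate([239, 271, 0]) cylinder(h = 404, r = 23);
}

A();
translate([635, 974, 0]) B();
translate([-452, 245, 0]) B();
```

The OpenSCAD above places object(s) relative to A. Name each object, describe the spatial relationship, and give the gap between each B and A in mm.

Each stool's nearest face is 190 mm from the table's bounding box.

A is a table. B is a stool. Two stools sit around the table at the +y, −x sides. The gap between each stool and the table is 190 mm.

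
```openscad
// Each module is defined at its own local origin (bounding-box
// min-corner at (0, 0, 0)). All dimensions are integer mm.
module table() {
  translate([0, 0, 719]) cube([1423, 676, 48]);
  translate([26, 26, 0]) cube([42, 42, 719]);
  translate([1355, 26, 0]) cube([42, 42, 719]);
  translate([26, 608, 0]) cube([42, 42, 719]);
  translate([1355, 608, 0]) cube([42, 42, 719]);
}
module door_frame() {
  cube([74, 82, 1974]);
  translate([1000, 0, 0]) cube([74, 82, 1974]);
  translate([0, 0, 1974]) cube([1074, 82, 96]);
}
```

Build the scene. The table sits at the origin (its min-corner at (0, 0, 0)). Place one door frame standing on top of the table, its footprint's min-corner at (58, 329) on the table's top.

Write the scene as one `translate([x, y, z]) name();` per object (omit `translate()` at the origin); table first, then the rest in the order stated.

table();
translate([58, 329, 767]) door_frame();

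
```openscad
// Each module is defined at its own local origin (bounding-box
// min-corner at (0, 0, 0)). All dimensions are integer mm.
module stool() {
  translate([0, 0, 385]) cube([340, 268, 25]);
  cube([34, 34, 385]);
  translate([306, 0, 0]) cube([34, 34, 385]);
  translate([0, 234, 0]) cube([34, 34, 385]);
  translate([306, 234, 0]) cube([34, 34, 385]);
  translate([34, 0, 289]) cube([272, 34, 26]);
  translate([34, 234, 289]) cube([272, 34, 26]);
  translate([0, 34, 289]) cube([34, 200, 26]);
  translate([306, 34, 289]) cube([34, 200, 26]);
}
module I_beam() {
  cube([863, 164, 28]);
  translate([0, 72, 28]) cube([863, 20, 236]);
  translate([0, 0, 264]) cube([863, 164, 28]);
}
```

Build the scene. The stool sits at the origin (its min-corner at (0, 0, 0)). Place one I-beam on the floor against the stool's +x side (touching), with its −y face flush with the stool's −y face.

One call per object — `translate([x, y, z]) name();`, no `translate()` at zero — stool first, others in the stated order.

stool();
translate([340, 0, 0]) I_beam();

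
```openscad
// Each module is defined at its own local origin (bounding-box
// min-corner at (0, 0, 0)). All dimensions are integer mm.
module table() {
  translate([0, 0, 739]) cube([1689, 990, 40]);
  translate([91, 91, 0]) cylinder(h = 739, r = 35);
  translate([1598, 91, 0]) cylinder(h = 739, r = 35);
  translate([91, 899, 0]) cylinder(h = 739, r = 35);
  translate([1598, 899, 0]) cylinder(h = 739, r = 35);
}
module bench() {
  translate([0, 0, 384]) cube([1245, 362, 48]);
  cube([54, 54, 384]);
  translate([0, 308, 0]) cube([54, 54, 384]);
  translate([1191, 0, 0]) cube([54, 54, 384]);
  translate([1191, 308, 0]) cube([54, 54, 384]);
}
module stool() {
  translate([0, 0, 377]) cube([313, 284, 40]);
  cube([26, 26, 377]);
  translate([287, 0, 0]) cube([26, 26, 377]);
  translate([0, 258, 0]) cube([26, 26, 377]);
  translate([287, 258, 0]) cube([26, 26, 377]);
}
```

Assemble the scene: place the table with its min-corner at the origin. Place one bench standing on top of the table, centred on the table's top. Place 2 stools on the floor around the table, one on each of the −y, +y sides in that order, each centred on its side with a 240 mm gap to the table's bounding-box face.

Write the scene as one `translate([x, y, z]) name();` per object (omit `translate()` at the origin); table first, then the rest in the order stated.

table();
translate([222, 314, 779]) bench();
translate([688, -524, 0]) stool();
translate([688, 1230, 0]) stool();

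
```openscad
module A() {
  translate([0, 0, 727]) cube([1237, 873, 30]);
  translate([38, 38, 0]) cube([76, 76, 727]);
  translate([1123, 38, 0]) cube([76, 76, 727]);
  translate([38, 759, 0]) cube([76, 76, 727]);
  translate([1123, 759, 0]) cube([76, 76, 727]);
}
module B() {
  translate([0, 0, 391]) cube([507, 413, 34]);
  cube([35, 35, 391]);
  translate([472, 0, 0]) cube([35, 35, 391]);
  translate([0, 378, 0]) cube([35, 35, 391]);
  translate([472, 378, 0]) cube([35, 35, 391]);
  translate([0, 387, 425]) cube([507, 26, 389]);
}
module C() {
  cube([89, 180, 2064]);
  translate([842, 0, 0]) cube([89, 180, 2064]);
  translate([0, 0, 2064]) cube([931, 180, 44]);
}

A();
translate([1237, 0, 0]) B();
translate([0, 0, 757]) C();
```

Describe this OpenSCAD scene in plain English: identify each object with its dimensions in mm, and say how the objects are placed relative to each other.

A is a table: top 1237 mm (x) × 873 mm (y), 30 mm thick, upper face at z = 757 mm, on four 76×76 mm square legs, each inset 38 mm from the nearest pair of top edges, running from z = 0 to the bottom of the top.

B is a chair: 507×413 mm seat, 34 mm thick, top at z = 425 mm, on four 35 mm square corner legs flush with the seat edges. A 26 mm thick backrest slab spans the full seat width, extending 389 mm above the seat top, its back face flush with the seat's +y edge.

C is a door frame. The clear opening is 753 mm wide and 2064 mm high. Two 89 mm wide jambs, 180 mm deep, stand either side of the opening from the floor to the top of the opening. A 44 mm thick head sits across the top of both jambs, spanning the full outside width of the frame.

The chair is against the table's +x side, with their −y faces flush. The door frame is on top of the table.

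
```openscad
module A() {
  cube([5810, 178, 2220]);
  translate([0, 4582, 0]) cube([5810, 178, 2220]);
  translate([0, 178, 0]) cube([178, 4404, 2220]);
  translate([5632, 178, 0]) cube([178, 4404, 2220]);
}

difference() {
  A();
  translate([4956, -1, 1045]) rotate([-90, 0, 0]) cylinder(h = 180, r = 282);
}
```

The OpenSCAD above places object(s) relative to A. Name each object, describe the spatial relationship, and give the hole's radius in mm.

The subtracted cylinder has r = 282 mm.

A is a house frame. The house frame has a circular hole through its front wall. The hole's radius is 282 mm.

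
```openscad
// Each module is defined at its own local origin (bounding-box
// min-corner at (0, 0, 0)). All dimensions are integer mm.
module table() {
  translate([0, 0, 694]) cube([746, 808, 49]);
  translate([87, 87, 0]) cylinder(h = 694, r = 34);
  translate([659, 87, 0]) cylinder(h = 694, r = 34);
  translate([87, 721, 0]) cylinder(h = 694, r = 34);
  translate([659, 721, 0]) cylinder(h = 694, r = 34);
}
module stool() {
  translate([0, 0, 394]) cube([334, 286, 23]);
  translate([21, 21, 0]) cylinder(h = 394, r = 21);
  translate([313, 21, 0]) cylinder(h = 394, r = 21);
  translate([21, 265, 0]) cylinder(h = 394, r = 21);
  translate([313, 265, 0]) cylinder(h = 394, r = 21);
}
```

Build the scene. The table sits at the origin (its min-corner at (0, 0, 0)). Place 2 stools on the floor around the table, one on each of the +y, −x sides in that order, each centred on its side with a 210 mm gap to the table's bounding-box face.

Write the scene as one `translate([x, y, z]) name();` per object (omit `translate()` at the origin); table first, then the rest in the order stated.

table();
translate([206, 1018, 0]) stool();
translate([-544, 261, 0]) stool();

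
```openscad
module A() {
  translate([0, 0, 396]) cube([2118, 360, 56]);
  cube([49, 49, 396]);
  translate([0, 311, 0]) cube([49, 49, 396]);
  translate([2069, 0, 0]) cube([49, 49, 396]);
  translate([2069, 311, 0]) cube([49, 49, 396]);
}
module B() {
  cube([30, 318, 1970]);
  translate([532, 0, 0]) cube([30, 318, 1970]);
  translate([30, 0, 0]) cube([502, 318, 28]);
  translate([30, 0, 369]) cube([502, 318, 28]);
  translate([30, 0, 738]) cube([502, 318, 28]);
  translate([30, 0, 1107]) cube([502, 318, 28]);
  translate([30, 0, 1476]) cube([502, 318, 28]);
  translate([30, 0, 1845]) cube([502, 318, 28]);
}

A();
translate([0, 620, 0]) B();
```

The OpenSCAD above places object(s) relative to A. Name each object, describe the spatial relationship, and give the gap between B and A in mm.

The bookshelf's nearest face is 260 mm from the bench's +y face.

A is a bench. B is a bookshelf. The bookshelf is on the floor beside the bench on its +y side. The gap between the bookshelf and the bench is 260 mm.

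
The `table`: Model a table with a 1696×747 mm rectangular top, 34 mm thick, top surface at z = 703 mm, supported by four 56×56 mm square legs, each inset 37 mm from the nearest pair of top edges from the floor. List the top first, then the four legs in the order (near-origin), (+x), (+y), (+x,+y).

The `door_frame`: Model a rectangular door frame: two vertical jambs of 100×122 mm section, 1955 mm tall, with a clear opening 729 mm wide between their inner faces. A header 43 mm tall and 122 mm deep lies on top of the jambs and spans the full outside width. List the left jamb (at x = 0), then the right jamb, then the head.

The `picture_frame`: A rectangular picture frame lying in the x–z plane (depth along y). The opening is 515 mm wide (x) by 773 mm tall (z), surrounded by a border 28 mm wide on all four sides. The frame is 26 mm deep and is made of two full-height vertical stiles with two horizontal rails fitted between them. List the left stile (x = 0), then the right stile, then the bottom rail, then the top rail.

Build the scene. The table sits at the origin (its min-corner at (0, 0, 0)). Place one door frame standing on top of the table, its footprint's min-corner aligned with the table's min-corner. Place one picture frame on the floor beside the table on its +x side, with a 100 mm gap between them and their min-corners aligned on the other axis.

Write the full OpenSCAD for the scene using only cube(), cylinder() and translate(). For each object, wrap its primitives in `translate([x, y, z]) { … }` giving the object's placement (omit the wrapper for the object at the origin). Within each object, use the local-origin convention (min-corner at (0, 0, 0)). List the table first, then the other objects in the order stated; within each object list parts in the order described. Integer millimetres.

translate([0, 0, 669]) cube([1696, 747, 34]);
translate([37, 37, 0]) cube([56, 56, 669]);
translate([1603, 37, 0]) cube([56, 56, 669]);
translate([37, 654, 0]) cube([56, 56, 669]);
translate([1603, 654, 0]) cube([56, 56, 669]);
translate([0, 0, 703]) {
  cube([100, 122, 1955]);
  translate([829, 0, 0]) cube([100, 122, 1955]);
  translate([0, 0, 1955]) cube([929, 122, 43]);
}
translate([1796, 0, 0]) {
  cube([28, 26, 829]);
  translate([543, 0, 0]) cube([28, 26, 829]);
  translate([28, 0, 0]) cube([515, 26, 28]);
  translate([28, 0, 801]) cube([515, 26, 28]);
}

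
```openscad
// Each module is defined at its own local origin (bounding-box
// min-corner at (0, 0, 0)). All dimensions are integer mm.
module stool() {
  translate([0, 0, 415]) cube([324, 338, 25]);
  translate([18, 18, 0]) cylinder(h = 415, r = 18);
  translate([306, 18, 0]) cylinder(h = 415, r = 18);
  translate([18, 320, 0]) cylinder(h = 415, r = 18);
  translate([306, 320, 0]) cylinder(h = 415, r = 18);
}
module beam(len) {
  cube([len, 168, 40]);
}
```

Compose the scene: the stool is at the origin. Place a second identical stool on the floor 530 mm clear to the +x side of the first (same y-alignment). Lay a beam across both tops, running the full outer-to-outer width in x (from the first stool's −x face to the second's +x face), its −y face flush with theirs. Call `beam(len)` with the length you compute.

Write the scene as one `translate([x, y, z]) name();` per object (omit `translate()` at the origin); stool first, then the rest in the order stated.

stool();
translate([854, 0, 0]) stool();
translate([0, 0, 440]) beam(1178);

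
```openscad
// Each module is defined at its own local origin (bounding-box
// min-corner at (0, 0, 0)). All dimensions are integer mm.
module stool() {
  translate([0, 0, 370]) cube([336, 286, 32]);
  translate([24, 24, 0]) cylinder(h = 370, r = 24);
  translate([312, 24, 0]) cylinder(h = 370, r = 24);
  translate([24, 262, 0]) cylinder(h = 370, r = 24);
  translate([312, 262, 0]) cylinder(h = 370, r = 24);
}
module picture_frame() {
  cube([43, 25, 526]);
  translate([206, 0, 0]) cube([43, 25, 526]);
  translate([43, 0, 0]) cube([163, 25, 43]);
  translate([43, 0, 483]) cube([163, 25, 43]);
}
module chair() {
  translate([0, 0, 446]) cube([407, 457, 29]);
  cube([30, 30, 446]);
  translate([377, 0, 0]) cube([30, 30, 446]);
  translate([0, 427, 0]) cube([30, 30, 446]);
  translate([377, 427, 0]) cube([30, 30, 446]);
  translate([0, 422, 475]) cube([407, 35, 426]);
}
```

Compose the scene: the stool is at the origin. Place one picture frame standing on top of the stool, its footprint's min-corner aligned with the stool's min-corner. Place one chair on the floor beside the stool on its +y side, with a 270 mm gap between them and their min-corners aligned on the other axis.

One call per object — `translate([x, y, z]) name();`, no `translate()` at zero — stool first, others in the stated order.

stool();
translate([0, 0, 402]) picture_frame();
translate([0, 556, 0]) chair();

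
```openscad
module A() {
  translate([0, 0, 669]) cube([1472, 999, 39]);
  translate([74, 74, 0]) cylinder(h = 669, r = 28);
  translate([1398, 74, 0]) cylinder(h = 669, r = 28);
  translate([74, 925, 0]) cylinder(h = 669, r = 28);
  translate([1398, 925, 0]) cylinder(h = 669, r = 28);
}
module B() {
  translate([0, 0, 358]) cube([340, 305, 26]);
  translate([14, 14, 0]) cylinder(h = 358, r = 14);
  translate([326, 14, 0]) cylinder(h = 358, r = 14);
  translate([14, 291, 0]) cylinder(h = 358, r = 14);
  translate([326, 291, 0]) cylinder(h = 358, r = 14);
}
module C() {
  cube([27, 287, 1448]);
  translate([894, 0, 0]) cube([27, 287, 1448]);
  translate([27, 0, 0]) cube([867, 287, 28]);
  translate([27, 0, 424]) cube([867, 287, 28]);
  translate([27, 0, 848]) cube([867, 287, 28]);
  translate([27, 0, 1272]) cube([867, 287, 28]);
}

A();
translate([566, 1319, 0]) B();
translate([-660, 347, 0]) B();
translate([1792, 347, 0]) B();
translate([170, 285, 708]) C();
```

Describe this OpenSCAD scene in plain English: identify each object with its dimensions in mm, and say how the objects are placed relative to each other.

A is a table: top 1472 mm (x) × 999 mm (y), 39 mm thick, upper face at z = 708 mm, on four round legs of 56 mm diameter, each leg's bounding box inset 46 mm from the nearest pair of top edges, running from z = 0 to the bottom of the top.

B is a four-legged stool. The seat is 340×305 mm, 26 mm thick, top at z = 384 mm. It stands on four round legs, each 28 mm in diameter, from z = 0 to the seat underside, each leg's axis is inset half a diameter from the nearest pair of seat edges (so the leg's bounding box is flush with the corner).

C is an open bookshelf. Two side panels, each 27 mm thick, 287 mm deep and 1448 mm tall, stand 921 mm apart (outside-to-outside). Between them sit 4 shelves, each 28 mm thick and 287 mm deep, spanning the full gap between the sides. The bottom shelf rests on the floor (its underside at z = 0) and the clear gap between one shelf's top and the next shelf's underside is 396 mm.

Three stools sit around the table at the +y, −x, +x sides. The bookshelf is on top of the table.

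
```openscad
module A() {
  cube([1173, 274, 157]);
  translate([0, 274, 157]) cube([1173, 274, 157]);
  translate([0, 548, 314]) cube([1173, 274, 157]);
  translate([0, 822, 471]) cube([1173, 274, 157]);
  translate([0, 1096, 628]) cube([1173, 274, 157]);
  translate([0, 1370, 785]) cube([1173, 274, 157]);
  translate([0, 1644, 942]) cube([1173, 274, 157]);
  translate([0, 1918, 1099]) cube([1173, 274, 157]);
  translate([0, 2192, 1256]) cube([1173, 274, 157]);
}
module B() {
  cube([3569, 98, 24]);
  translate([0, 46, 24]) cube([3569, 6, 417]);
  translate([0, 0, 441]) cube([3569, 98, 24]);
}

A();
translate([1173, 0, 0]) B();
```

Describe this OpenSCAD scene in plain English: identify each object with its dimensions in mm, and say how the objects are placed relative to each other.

A is a run of 9 identical solid stair steps. Each tread is 1173×274 mm and each step block is 157 mm high. Step 1 rests on the floor; step k is offset from step 1 by (k−1)×274 mm in y and (k−1)×157 mm in z.

B is an I-beam lying along x, 3569 mm long. Overall section height 465 mm. Two flanges 98 mm wide (y) and 24 mm thick, one on the floor and one at the top; a web 6 mm thick runs between them, centred on the flange width.

The I-beam is against the staircase's +x side, with their −y faces flush.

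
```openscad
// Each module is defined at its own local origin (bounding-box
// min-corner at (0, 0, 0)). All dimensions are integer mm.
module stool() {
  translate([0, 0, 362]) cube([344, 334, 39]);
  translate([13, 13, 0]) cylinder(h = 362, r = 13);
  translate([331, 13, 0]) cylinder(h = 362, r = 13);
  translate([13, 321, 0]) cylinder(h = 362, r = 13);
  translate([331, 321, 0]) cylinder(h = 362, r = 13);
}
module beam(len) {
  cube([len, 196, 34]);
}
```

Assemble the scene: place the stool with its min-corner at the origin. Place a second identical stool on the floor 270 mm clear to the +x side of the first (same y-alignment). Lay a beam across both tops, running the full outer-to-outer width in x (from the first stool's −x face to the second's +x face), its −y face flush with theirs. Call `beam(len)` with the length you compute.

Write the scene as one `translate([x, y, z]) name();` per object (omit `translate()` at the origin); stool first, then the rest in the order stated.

stool();
translate([614, 0, 0]) stool();
translate([0, 0, 401]) beam(958);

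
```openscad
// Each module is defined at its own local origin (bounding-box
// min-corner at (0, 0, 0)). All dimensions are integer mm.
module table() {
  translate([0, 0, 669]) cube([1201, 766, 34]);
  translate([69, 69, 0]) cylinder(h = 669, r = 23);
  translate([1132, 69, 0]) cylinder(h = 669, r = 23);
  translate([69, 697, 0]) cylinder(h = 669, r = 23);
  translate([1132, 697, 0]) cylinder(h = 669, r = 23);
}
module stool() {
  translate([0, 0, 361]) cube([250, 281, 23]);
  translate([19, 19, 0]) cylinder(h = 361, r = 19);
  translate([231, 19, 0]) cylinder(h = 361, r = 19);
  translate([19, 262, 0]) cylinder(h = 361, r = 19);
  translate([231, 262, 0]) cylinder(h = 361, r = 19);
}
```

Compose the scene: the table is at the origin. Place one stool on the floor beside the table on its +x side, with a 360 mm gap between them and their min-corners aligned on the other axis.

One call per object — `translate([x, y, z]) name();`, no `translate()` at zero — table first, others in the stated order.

table();
translate([1561, 0, 0]) stool();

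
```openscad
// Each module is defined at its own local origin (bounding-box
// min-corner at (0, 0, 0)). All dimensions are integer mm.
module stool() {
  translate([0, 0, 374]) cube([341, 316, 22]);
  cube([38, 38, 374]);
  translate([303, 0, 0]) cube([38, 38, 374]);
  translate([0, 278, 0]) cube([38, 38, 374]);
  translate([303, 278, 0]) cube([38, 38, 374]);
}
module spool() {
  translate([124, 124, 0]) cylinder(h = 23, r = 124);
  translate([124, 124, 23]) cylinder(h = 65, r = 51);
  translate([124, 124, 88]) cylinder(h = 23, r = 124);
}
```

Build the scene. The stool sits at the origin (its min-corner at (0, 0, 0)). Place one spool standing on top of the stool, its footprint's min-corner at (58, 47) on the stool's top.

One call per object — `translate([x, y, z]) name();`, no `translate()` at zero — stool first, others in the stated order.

stool();
translate([58, 47, 396]) spool();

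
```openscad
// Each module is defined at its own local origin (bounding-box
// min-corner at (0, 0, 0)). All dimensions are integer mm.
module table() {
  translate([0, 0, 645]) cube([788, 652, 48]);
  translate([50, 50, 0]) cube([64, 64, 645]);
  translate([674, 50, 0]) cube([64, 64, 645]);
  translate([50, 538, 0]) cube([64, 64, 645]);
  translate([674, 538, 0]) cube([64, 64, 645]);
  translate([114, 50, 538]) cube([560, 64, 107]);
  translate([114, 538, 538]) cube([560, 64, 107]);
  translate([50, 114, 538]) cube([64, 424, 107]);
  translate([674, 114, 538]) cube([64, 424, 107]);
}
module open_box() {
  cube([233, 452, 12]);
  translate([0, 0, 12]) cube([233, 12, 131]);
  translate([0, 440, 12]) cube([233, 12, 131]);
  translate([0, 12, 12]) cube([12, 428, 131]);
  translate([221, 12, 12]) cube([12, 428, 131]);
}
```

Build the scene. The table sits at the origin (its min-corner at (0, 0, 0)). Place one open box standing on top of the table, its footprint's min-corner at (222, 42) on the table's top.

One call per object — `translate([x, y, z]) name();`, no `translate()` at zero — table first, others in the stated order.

table();
translate([222, 42, 693]) open_box();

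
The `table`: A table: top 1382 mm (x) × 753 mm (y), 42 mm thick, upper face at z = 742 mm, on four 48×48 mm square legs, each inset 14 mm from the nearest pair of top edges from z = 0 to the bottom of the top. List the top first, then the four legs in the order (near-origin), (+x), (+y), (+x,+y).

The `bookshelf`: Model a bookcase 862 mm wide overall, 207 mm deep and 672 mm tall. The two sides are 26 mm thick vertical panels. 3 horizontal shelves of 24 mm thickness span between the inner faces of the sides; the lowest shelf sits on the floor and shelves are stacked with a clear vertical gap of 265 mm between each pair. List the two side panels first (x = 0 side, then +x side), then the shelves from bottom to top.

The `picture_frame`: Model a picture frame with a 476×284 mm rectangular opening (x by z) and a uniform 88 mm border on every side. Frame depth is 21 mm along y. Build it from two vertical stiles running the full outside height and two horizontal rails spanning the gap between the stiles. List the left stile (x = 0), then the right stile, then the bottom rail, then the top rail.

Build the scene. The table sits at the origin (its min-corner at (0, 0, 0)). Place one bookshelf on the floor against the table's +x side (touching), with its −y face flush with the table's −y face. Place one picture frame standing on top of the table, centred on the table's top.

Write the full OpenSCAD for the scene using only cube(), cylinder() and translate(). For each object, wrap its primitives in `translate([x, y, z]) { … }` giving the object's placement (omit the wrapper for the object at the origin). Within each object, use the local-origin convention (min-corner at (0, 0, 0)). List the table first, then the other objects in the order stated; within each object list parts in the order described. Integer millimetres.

translate([0, 0, 700]) cube([1382, 753, 42]);
translate([14, 14, 0]) cube([48, 48, 700]);
translate([1320, 14, 0]) cube([48, 48, 700]);
translate([14, 691, 0]) cube([48, 48, 700]);
translate([1320, 691, 0]) cube([48, 48, 700]);
translate([1382, 0, 0]) {
  cube([26, 207, 672]);
  translate([836, 0, 0]) cube([26, 207, 672]);
  translate([26, 0, 0]) cube([810, 207, 24]);
  translate([26, 0, 289]) cube([810, 207, 24]);
  translate([26, 0, 578]) cube([810, 207, 24]);
}
translate([365, 366, 742]) {
  cube([88, 21, 460]);
  translate([564, 0, 0]) cube([88, 21, 460]);
  translate([88, 0, 0]) cube([476, 21, 88]);
  translate([88, 0, 372]) cube([476, 21, 88]);
}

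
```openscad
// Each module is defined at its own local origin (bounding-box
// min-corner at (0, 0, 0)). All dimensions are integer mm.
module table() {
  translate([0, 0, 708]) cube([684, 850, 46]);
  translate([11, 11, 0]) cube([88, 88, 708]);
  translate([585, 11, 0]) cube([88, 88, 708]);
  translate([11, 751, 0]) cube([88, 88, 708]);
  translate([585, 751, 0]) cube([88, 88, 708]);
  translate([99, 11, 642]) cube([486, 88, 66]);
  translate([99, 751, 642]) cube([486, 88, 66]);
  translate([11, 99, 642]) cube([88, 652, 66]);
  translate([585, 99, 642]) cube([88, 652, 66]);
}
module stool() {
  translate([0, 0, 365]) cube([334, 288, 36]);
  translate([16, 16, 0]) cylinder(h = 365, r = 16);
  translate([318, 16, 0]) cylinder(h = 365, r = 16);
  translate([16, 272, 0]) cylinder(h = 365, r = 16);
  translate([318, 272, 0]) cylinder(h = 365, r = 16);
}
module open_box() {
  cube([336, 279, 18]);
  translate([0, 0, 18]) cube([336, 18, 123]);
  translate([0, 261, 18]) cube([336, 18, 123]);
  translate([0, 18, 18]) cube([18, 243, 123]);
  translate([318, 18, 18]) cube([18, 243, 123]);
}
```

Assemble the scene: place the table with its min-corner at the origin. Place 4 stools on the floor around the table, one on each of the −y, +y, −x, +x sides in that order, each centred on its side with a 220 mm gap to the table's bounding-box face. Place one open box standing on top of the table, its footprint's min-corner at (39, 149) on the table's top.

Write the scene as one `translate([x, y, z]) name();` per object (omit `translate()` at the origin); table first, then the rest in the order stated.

table();
translate([175, -508, 0]) stool();
translate([175, 1070, 0]) stool();
translate([-554, 281, 0]) stool();
translate([904, 281, 0]) stool();
translate([39, 149, 754]) open_box();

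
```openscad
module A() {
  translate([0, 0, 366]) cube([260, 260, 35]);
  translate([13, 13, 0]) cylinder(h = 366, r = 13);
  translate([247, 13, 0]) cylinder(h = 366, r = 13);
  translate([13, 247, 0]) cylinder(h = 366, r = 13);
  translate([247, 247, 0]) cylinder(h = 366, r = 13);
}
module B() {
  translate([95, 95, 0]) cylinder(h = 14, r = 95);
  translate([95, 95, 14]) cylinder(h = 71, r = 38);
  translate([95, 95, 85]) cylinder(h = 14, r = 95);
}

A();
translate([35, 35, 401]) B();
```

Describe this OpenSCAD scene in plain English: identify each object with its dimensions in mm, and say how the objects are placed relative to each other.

A is a four-legged stool. The seat is 260×260 mm, 35 mm thick, top at z = 401 mm. It stands on four round legs, each 26 mm in diameter, from z = 0 to the seat underside, each leg's axis is inset half a diameter from the nearest pair of seat edges (so the leg's bounding box is flush with the corner).

B is a spool: two coaxial disc flanges of radius 95 mm and thickness 14 mm, joined by a core cylinder of radius 38 mm and height 71 mm. The lower flange rests on z = 0 and the three cylinders share a vertical axis.

The spool is on top of the stool, centred.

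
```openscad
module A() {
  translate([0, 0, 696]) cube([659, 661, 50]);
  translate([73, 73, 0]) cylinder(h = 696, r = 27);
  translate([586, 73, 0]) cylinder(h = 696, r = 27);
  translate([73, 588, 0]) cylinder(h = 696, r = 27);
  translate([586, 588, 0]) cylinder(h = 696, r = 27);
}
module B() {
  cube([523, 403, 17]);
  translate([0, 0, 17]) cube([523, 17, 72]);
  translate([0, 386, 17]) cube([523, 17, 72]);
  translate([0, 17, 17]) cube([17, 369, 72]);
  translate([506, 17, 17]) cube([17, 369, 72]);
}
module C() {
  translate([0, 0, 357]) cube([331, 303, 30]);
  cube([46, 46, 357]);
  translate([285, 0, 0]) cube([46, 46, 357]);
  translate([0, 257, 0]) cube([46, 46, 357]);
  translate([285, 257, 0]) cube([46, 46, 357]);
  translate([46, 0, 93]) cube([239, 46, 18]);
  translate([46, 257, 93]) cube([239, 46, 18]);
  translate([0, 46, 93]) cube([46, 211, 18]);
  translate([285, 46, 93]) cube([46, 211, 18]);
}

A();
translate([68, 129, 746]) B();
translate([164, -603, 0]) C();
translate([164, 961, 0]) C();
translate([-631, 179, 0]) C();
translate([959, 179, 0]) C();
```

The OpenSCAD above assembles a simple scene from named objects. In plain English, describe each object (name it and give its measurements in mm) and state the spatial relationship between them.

A is a table: top 659 mm (x) × 661 mm (y), 50 mm thick, upper face at z = 746 mm, on four round legs of 54 mm diameter, each leg's bounding box inset 46 mm from the nearest pair of top edges, running from z = 0 to the bottom of the top.

B is an open-topped rectangular box: outside dimensions 523×403×89 mm, with a uniform wall and base thickness of 17 mm. The base is a full 523×403 slab on the floor; four walls sit on top of the base. The front and back walls (the −y and +y sides) span the full width; the two side walls fit between them.

C is a four-legged stool. The seat is a 331×303×30 mm slab whose top surface is at z = 387 mm; four square legs, each 46×46 mm in cross-section, run from the floor (z = 0) to the underside of the seat, each flush with a corner of the seat. Four stretchers, 46 mm wide and 18 mm tall, connect adjacent legs with their undersides at z = 93 mm, each running between the inner faces of the legs it joins and aligned with the legs' outer faces on the other axis.

The open box is on top of the table, centred. Four stools sit around the table at the −y, +y, −x, +x sides.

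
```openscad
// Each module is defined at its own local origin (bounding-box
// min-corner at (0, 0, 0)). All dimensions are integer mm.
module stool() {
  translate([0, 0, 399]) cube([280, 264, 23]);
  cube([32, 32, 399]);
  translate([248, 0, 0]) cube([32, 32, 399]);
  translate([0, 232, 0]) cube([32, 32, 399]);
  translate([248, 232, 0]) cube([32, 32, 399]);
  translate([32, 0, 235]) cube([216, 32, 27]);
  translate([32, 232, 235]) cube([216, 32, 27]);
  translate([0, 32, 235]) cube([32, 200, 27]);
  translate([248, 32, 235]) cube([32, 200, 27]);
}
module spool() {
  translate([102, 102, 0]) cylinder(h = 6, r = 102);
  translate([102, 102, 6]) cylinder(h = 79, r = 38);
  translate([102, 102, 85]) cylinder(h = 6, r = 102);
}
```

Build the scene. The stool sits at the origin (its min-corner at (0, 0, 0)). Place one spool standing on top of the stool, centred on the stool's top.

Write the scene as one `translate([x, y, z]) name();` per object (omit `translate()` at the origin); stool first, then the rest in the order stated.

stool();
translate([38, 30, 422]) spool();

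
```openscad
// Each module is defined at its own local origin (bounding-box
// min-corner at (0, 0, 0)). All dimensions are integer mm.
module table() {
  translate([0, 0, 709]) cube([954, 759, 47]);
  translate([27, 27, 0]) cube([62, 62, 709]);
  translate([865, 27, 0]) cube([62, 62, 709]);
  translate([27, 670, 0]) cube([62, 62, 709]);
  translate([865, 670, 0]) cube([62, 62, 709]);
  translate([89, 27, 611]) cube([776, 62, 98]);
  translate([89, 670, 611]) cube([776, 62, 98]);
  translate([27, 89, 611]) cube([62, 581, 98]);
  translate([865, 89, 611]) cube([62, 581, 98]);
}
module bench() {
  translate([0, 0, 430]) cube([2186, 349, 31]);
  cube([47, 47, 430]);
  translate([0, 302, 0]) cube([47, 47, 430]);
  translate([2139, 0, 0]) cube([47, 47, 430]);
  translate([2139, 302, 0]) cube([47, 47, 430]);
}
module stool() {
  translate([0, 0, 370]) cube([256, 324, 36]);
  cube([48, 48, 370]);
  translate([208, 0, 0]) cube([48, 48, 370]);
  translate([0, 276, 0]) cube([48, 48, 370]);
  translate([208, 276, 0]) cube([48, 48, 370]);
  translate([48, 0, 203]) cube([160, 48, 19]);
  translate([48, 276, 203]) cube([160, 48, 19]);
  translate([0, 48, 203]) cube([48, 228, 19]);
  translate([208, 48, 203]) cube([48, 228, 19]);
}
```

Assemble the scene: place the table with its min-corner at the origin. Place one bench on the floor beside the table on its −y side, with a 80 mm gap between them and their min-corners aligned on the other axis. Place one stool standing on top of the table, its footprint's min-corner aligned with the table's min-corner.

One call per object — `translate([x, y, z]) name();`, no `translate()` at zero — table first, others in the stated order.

table();
translate([0, -429, 0]) bench();
translate([0, 0, 756]) stool();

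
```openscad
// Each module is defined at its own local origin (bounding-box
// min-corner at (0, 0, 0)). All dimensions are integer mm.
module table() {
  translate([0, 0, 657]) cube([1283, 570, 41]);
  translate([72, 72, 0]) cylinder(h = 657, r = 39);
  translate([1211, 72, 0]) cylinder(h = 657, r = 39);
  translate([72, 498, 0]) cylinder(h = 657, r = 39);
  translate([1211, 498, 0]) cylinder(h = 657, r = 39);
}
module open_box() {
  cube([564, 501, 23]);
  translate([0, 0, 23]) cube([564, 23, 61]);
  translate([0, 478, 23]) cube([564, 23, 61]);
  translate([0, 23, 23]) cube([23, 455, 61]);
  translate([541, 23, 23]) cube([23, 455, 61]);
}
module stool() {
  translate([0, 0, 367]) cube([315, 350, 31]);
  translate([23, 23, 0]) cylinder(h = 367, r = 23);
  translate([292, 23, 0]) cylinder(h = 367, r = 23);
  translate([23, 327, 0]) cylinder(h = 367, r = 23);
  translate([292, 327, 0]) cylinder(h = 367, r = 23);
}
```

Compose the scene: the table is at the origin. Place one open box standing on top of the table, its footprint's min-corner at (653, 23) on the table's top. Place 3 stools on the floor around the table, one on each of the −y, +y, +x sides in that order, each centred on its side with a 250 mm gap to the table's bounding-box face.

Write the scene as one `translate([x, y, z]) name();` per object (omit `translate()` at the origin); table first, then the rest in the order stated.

table();
translate([653, 23, 698]) open_box();
translate([484, -600, 0]) stool();
translate([484, 820, 0]) stool();
translate([1533, 110, 0]) stool();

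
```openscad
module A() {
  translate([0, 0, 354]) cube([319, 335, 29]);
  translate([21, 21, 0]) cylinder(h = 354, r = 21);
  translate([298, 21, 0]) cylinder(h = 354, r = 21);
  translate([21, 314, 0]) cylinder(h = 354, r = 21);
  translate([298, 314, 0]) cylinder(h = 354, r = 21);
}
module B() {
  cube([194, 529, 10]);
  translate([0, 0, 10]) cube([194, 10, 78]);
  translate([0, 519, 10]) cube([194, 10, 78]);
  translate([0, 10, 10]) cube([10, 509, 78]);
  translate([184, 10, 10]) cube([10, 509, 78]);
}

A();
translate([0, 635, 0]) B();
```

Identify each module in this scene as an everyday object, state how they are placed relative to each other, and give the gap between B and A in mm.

A is a stool. B is an open box. The open box is on the floor beside the stool on its +y side. The gap between the open box and the stool is 300 mm.

The open box's nearest face is 300 mm from the stool's +y face.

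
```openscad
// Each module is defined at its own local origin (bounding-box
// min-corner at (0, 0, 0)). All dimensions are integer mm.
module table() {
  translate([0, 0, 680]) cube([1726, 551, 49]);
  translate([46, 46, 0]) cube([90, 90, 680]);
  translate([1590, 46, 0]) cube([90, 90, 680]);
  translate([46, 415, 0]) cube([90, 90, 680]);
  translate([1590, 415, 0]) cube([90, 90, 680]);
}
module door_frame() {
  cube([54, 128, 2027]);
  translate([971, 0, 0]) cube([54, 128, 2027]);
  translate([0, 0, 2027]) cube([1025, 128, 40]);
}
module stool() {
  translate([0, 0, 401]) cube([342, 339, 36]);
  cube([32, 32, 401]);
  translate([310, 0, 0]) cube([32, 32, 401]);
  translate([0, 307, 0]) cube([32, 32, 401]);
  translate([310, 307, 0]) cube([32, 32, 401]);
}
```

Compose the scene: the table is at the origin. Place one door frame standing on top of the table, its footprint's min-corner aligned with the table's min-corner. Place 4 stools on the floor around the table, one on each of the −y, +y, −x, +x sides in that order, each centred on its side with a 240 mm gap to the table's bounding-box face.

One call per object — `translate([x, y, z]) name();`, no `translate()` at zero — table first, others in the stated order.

table();
translate([0, 0, 729]) door_frame();
translate([692, -579, 0]) stool();
translate([692, 791, 0]) stool();
translate([-582, 106, 0]) stool();
translate([1966, 106, 0]) stool();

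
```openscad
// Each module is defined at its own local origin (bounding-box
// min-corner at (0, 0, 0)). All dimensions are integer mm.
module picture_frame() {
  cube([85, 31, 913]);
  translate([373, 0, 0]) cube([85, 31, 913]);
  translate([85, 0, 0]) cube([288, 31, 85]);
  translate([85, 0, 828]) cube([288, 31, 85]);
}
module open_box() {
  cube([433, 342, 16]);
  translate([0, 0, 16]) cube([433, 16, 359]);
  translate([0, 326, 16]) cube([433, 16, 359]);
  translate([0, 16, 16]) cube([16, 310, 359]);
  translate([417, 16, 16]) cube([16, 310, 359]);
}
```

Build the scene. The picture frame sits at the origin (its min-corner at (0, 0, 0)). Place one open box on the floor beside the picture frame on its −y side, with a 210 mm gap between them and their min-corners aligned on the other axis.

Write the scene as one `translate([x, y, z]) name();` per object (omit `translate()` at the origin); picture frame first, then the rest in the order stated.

picture_frame();
translate([0, -552, 0]) open_box();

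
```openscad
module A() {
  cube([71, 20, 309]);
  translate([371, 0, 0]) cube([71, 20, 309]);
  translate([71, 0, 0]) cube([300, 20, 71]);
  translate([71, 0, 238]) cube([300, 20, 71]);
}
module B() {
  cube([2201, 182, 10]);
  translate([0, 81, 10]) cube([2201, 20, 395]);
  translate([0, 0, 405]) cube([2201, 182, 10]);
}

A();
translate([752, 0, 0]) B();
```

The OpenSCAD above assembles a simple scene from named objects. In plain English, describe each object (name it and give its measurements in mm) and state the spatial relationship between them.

A is a picture frame with a 300×167 mm rectangular opening (x by z) and a uniform 71 mm border on every side. Frame depth is 20 mm along y. It is built from two vertical stiles running the full outside height and two horizontal rails spanning the gap between the stiles.

B is an I-beam lying along x, 2201 mm long. Overall section height 415 mm. Two flanges 182 mm wide (y) and 10 mm thick, one on the floor and one at the top; a web 20 mm thick runs between them, centred on the flange width.

The I-beam is on the floor beside the picture frame on its +x side.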